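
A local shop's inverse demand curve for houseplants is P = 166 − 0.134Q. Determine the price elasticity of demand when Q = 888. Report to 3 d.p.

At Q = 888, P = 166 − 0.134(888) = 47.01.
dP/dQ = −0.134, so dQ/dP = 1/(−0.134) = -7.463.
ε = (dQ/dP)(P/Q) = (-7.463)(47.01/888).

-0.395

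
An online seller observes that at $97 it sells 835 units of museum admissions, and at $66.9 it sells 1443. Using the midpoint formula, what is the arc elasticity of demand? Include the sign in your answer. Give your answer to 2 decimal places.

-1.45

ΔQ = 1443 − 835 = 608; ΔP = 66.9 − 97 = -30.1.
Midpoints: P̄ = 81.95, Q̄ = 1139.0.
ε = (ΔQ/ΔP)(P̄/Q̄) = (608/-30.1)(81.95/1139.0).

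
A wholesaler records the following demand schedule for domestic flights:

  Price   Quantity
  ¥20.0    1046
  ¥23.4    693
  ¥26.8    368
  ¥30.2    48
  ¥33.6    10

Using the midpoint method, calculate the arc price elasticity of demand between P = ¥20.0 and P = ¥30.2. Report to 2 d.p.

At P = 20.0, Q = 1046; at P = 30.2, Q = 48.
ΔQ = -998, ΔP = 10.2. Midpoints: P̄ = 25.10, Q̄ = 547.0.
ε = (ΔQ/ΔP)(P̄/Q̄) = (-998/10.2)(25.10/547.0).

-4.49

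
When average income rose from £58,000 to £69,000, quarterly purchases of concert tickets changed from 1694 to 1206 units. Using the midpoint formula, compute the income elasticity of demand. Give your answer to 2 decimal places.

-1.94

ΔQ = -488, ΔI = 11000. Midpoints: Ī = 63,500, Q̄ = 1450.0.
ε_I = (ΔQ/ΔI)(Ī/Q̄) = (-488/11000)(63500/1450.0).
ε_I < 0, so the good is inferior.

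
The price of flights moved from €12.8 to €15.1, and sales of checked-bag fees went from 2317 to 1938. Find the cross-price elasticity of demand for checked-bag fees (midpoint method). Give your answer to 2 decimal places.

ΔQ_x = 1938 − 2317 = -379; ΔP_y = 15.1 − 12.8 = 2.3.
Midpoints: P̄_y = 13.95, Q̄_x = 2127.5.
ε_xy = (ΔQ_x/ΔP_y)(P̄_y/Q̄_x) = (-379/2.3)(13.95/2127.5).

-1.08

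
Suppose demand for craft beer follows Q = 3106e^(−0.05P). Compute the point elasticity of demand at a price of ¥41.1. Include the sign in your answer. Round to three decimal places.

At P = 41.1, Q = 397.856.
dQ/dP = −0.05·3106e^(−0.05P) = −0.05Q = -19.893.
ε = (dQ/dP)(P/Q) = (-19.893)(41.1/397.856).

-2.055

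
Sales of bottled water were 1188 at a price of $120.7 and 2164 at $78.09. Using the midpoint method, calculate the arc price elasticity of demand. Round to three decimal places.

-1.358

ΔQ = 2164 − 1188 = 976; ΔP = 78.09 − 120.7 = -42.61.
Midpoints: P̄ = 99.40, Q̄ = 1676.0.
ε = (ΔQ/ΔP)(P̄/Q̄) = (976/-42.61)(99.40/1676.0).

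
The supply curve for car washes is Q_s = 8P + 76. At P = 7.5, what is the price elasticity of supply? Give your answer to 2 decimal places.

At P = 7.5, Q_s = 136.
dQ_s/dP = 8.
ε_s = (dQ_s/dP)(P/Q_s) = (8)(7.5/136).

0.44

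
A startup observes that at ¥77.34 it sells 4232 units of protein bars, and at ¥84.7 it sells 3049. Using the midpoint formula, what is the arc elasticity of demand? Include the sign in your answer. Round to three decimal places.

ΔQ = 3049 − 4232 = -1183; ΔP = 84.7 − 77.34 = 7.36.
Midpoints: P̄ = 81.02, Q̄ = 3640.5.
ε = (ΔQ/ΔP)(P̄/Q̄) = (-1183/7.36)(81.02/3640.5).

-3.577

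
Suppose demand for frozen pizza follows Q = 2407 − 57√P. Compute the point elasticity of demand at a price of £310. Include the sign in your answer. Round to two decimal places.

-0.36

At P = 310, Q = 1403.411.
dQ/dP = −57/(2√P) = -1.619.
ε = (dQ/dP)(P/Q) = (-1.619)(310/1403.411).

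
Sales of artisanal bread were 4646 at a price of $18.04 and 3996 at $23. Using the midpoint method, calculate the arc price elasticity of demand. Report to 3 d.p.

ΔQ = 3996 − 4646 = -650; ΔP = 23 − 18.04 = 4.96.
Midpoints: P̄ = 20.52, Q̄ = 4321.0.
ε = (ΔQ/ΔP)(P̄/Q̄) = (-650/4.96)(20.52/4321.0).

-0.622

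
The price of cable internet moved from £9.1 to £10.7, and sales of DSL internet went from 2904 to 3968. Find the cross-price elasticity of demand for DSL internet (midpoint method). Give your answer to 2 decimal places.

ΔQ_x = 3968 − 2904 = 1064; ΔP_y = 10.7 − 9.1 = 1.6.
Midpoints: P̄_y = 9.90, Q̄_x = 3436.0.
ε_xy = (ΔQ_x/ΔP_y)(P̄_y/Q̄_x) = (1064/1.6)(9.90/3436.0).
ε_xy > 0, so the goods are substitutes.

1.92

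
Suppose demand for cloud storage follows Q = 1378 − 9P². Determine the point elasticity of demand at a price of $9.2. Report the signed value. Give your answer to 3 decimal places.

At P = 9.2, Q = 616.240.
dQ/dP = −18P = -165.600.
ε = (dQ/dP)(P/Q) = (-165.600)(9.2/616.240).

-2.472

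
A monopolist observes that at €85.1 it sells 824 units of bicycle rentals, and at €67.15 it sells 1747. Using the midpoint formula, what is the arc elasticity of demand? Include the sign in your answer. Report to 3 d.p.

ΔQ = 1747 − 824 = 923; ΔP = 67.15 − 85.1 = -17.95.
Midpoints: P̄ = 76.12, Q̄ = 1285.5.
ε = (ΔQ/ΔP)(P̄/Q̄) = (923/-17.95)(76.12/1285.5).

-3.045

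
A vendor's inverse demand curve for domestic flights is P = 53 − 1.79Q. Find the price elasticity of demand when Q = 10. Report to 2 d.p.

-1.96

At Q = 10, P = 53 − 1.79(10) = 35.10.
dP/dQ = −1.79, so dQ/dP = 1/(−1.79) = -0.559.
ε = (dQ/dP)(P/Q) = (-0.559)(35.10/10).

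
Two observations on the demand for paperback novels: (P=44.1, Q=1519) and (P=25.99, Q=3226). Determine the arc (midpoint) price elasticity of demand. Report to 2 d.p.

-1.39

ΔQ = 3226 − 1519 = 1707; ΔP = 25.99 − 44.1 = -18.11.
Midpoints: P̄ = 35.05, Q̄ = 2372.5.
ε = (ΔQ/ΔP)(P̄/Q̄) = (1707/-18.11)(35.05/2372.5).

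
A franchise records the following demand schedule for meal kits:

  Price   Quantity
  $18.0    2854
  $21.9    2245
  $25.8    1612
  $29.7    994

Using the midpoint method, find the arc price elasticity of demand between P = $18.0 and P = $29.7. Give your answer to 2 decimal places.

-1.97

At P = 18.0, Q = 2854; at P = 29.7, Q = 994.
ΔQ = -1860, ΔP = 11.7. Midpoints: P̄ = 23.85, Q̄ = 1924.0.
ε = (ΔQ/ΔP)(P̄/Q̄) = (-1860/11.7)(23.85/1924.0).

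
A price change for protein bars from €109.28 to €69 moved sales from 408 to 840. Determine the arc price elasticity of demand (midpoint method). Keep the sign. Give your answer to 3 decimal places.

ΔQ = 840 − 408 = 432; ΔP = 69 − 109.28 = -40.28.
Midpoints: P̄ = 89.14, Q̄ = 624.0.
ε = (ΔQ/ΔP)(P̄/Q̄) = (432/-40.28)(89.14/624.0).

-1.532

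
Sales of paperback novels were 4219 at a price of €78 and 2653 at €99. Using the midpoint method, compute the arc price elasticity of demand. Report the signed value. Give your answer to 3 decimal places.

-1.921

ΔQ = 2653 − 4219 = -1566; ΔP = 99 − 78 = 21.
Midpoints: P̄ = 88.50, Q̄ = 3436.0.
ε = (ΔQ/ΔP)(P̄/Q̄) = (-1566/21)(88.50/3436.0).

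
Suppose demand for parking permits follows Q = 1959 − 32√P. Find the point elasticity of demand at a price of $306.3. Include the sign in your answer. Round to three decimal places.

-0.200

At P = 306.3, Q = 1398.954.
dQ/dP = −32/(2√P) = -0.914.
ε = (dQ/dP)(P/Q) = (-0.914)(306.3/1398.954).
|ε| < 1, so demand is inelastic at this price.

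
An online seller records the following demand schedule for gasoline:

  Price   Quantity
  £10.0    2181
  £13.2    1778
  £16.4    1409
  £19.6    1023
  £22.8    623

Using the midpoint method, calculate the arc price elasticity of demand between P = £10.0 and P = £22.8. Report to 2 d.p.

At P = 10.0, Q = 2181; at P = 22.8, Q = 623.
ΔQ = -1558, ΔP = 12.8. Midpoints: P̄ = 16.40, Q̄ = 1402.0.
ε = (ΔQ/ΔP)(P̄/Q̄) = (-1558/12.8)(16.40/1402.0).

-1.42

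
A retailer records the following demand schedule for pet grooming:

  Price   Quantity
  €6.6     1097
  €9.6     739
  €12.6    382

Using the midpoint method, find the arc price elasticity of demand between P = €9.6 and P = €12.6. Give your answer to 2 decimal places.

At P = 9.6, Q = 739; at P = 12.6, Q = 382.
ΔQ = -357, ΔP = 3.0. Midpoints: P̄ = 11.10, Q̄ = 560.5.
ε = (ΔQ/ΔP)(P̄/Q̄) = (-357/3.0)(11.10/560.5).

-2.36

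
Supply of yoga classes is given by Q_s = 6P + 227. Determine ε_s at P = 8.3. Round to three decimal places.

At P = 8.3, Q_s = 276.80.
dQ_s/dP = 6.
ε_s = (dQ_s/dP)(P/Q_s) = (6)(8.3/276.80).

0.180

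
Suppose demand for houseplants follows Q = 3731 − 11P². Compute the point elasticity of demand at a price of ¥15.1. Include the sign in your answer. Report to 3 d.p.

At P = 15.1, Q = 1222.890.
dQ/dP = −22P = -332.200.
ε = (dQ/dP)(P/Q) = (-332.200)(15.1/1222.890).

-4.102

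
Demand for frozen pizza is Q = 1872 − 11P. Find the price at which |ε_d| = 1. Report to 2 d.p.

For linear demand Q = a − bP, ε = −bP/(a − bP). |ε| = 1 when bP = a − bP, i.e. P = a/(2b).
P = 1872/(2·11) = 1872/22 = 85.0909.

85.09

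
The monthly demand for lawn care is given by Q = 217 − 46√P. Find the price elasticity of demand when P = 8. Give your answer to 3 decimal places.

At P = 8, Q = 86.892.
dQ/dP = −46/(2√P) = -8.132.
ε = (dQ/dP)(P/Q) = (-8.132)(8/86.892).
|ε| < 1, so demand is inelastic at this price.

-0.749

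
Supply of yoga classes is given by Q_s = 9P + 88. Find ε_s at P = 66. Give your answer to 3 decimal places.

At P = 66, Q_s = 682.
dQ_s/dP = 9.
ε_s = (dQ_s/dP)(P/Q_s) = (9)(66/682).

0.871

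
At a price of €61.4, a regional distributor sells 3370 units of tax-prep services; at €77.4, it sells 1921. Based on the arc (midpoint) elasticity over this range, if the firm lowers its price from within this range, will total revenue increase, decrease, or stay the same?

increase

Arc ε = (-1449/16.0)(69.40/2645.5) ≈ -2.376.
|ε| = 2.38 > 1, so demand is elastic. A price cut therefore raises total revenue.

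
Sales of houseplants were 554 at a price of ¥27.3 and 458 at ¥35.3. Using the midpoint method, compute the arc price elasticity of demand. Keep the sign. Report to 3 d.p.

ΔQ = 458 − 554 = -96; ΔP = 35.3 − 27.3 = 8.0.
Midpoints: P̄ = 31.30, Q̄ = 506.0.
ε = (ΔQ/ΔP)(P̄/Q̄) = (-96/8.0)(31.30/506.0).

-0.742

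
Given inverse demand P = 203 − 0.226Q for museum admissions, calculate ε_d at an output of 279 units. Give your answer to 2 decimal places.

-2.22

At Q = 279, P = 203 − 0.226(279) = 139.95.
dP/dQ = −0.226, so dQ/dP = 1/(−0.226) = -4.425.
ε = (dQ/dP)(P/Q) = (-4.425)(139.95/279).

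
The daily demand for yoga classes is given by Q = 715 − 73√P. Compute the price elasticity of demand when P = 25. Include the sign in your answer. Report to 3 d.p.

At P = 25, Q = 350.
dQ/dP = −73/(2√P) = -7.300.
ε = (dQ/dP)(P/Q) = (-7.300)(25/350).

-0.521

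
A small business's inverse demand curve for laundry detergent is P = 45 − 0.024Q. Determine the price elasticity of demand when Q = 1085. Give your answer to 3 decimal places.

-0.728

At Q = 1085, P = 45 − 0.024(1085) = 18.96.
dP/dQ = −0.024, so dQ/dP = 1/(−0.024) = -41.667.
ε = (dQ/dP)(P/Q) = (-41.667)(18.96/1085).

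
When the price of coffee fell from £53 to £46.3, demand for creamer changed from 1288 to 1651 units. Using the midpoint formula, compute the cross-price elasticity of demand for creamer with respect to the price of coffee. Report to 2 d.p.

ΔQ_x = 1651 − 1288 = 363; ΔP_y = 46.3 − 53 = -6.7.
Midpoints: P̄_y = 49.65, Q̄_x = 1469.5.
ε_xy = (ΔQ_x/ΔP_y)(P̄_y/Q̄_x) = (363/-6.7)(49.65/1469.5).

-1.83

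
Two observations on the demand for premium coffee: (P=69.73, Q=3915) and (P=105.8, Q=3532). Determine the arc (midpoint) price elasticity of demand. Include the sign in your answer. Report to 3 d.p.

ΔQ = 3532 − 3915 = -383; ΔP = 105.8 − 69.73 = 36.07.
Midpoints: P̄ = 87.77, Q̄ = 3723.5.
ε = (ΔQ/ΔP)(P̄/Q̄) = (-383/36.07)(87.77/3723.5).

-0.250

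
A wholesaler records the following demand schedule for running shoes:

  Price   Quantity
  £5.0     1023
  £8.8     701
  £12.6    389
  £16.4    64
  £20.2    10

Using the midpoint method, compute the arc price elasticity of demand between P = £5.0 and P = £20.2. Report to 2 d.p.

-1.63

At P = 5.0, Q = 1023; at P = 20.2, Q = 10.
ΔQ = -1013, ΔP = 15.2. Midpoints: P̄ = 12.60, Q̄ = 516.5.
ε = (ΔQ/ΔP)(P̄/Q̄) = (-1013/15.2)(12.60/516.5).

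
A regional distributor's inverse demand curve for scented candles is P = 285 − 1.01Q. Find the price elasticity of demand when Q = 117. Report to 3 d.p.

-1.412

At Q = 117, P = 285 − 1.01(117) = 166.83.
dP/dQ = −1.01, so dQ/dP = 1/(−1.01) = -0.990.
ε = (dQ/dP)(P/Q) = (-0.990)(166.83/117).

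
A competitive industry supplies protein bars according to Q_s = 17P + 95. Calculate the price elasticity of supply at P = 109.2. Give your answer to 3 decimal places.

0.951

At P = 109.2, Q_s = 1951.40.
dQ_s/dP = 17.
ε_s = (dQ_s/dP)(P/Q_s) = (17)(109.2/1951.40).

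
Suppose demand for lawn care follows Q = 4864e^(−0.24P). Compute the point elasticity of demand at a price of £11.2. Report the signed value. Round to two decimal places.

-2.69

At P = 11.2, Q = 330.834.
dQ/dP = −0.24·4864e^(−0.24P) = −0.24Q = -79.400.
ε = (dQ/dP)(P/Q) = (-79.400)(11.2/330.834).
|ε| > 1, so demand is elastic at this price.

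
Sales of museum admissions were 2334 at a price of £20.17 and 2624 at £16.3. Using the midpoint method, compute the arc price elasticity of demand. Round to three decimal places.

-0.551

ΔQ = 2624 − 2334 = 290; ΔP = 16.3 − 20.17 = -3.87.
Midpoints: P̄ = 18.23, Q̄ = 2479.0.
ε = (ΔQ/ΔP)(P̄/Q̄) = (290/-3.87)(18.23/2479.0).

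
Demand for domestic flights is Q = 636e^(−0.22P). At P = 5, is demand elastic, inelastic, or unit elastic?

Q = 211.706, dQ/dP = -46.575.
ε = (dQ/dP)(P/Q) ≈ -1.100.
|ε| = 1.10 > 1.

elastic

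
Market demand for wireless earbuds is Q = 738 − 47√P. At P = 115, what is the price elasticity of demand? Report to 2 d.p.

At P = 115, Q = 233.981.
dQ/dP = −47/(2√P) = -2.191.
ε = (dQ/dP)(P/Q) = (-2.191)(115/233.981).
|ε| > 1, so demand is elastic at this price.

-1.08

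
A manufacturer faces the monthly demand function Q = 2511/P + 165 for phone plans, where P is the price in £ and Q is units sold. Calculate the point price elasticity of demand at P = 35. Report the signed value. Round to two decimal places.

At P = 35, Q = 236.743.
dQ/dP = −2511/P² = -2.050.
ε = (dQ/dP)(P/Q) = (-2.050)(35/236.743).

-0.30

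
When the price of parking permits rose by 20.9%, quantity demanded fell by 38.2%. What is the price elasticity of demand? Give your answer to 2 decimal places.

ε = %ΔQ / %ΔP = (-38.2)/(20.9) = -1.828.

-1.83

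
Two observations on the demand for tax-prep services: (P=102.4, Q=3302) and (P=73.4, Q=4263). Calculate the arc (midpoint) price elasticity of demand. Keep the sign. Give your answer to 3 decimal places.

ΔQ = 4263 − 3302 = 961; ΔP = 73.4 − 102.4 = -29.
Midpoints: P̄ = 87.90, Q̄ = 3782.5.
ε = (ΔQ/ΔP)(P̄/Q̄) = (961/-29)(87.90/3782.5).

-0.770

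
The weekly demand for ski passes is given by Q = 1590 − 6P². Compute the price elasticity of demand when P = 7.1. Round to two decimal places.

-0.47

At P = 7.1, Q = 1287.540.
dQ/dP = −12P = -85.200.
ε = (dQ/dP)(P/Q) = (-85.200)(7.1/1287.540).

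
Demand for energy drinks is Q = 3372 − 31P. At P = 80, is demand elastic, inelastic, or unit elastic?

Q = 892, dQ/dP = -31.
ε = (dQ/dP)(P/Q) ≈ -2.780.
|ε| = 2.78 > 1.

elastic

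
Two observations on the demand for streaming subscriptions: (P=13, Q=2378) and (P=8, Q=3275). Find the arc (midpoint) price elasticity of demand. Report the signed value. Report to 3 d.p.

-0.666

ΔQ = 3275 − 2378 = 897; ΔP = 8 − 13 = -5.
Midpoints: P̄ = 10.50, Q̄ = 2826.5.
ε = (ΔQ/ΔP)(P̄/Q̄) = (897/-5)(10.50/2826.5).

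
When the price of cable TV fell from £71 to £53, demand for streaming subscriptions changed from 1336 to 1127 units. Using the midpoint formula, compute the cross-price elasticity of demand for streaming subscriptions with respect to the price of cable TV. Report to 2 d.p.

ΔQ_x = 1127 − 1336 = -209; ΔP_y = 53 − 71 = -18.
Midpoints: P̄_y = 62.00, Q̄_x = 1231.5.
ε_xy = (ΔQ_x/ΔP_y)(P̄_y/Q̄_x) = (-209/-18)(62.00/1231.5).
ε_xy > 0, so the goods are substitutes.

0.58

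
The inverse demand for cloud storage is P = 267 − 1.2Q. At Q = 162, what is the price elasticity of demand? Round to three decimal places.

-0.373

At Q = 162, P = 267 − 1.2(162) = 72.60.
dP/dQ = −1.2, so dQ/dP = 1/(−1.2) = -0.833.
ε = (dQ/dP)(P/Q) = (-0.833)(72.60/162).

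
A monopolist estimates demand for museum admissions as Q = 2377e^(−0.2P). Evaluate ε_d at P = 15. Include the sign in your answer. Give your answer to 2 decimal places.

At P = 15, Q = 118.344.
dQ/dP = −0.2·2377e^(−0.2P) = −0.2Q = -23.669.
ε = (dQ/dP)(P/Q) = (-23.669)(15/118.344).
|ε| > 1, so demand is elastic at this price.

-3.00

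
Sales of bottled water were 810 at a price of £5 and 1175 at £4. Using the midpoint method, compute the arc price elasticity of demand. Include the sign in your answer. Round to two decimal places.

-1.65

ΔQ = 1175 − 810 = 365; ΔP = 4 − 5 = -1.
Midpoints: P̄ = 4.50, Q̄ = 992.5.
ε = (ΔQ/ΔP)(P̄/Q̄) = (365/-1)(4.50/992.5).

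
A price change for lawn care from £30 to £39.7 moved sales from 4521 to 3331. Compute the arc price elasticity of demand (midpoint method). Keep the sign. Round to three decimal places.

-1.089

ΔQ = 3331 − 4521 = -1190; ΔP = 39.7 − 30 = 9.7.
Midpoints: P̄ = 34.85, Q̄ = 3926.0.
ε = (ΔQ/ΔP)(P̄/Q̄) = (-1190/9.7)(34.85/3926.0).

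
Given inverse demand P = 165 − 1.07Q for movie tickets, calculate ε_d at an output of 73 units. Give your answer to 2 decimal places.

At Q = 73, P = 165 − 1.07(73) = 86.89.
dP/dQ = −1.07, so dQ/dP = 1/(−1.07) = -0.935.
ε = (dQ/dP)(P/Q) = (-0.935)(86.89/73).

-1.11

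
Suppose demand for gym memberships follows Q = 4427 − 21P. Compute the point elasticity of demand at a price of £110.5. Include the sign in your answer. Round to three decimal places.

At P = 110.5, Q = 2106.500.
dQ/dP = −21.
ε = (dQ/dP)(P/Q) = (-21)(110.5/2106.500).

-1.102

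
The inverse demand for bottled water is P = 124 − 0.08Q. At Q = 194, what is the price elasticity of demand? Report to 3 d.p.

At Q = 194, P = 124 − 0.08(194) = 108.48.
dP/dQ = −0.08, so dQ/dP = 1/(−0.08) = -12.500.
ε = (dQ/dP)(P/Q) = (-12.500)(108.48/194).

-6.990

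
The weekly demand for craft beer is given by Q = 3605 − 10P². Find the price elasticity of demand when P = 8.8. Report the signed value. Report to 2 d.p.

-0.55

At P = 8.8, Q = 2830.600.
dQ/dP = −20P = -176.
ε = (dQ/dP)(P/Q) = (-176)(8.8/2830.600).
|ε| < 1, so demand is inelastic at this price.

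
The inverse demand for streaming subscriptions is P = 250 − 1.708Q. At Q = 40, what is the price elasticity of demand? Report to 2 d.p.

At Q = 40, P = 250 − 1.708(40) = 181.68.
dP/dQ = −1.708, so dQ/dP = 1/(−1.708) = -0.585.
ε = (dQ/dP)(P/Q) = (-0.585)(181.68/40).

-2.66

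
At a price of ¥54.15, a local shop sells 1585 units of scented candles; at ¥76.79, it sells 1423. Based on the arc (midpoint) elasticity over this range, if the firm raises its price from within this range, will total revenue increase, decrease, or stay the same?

increase

Arc ε = (-162/22.64)(65.47/1504.0) ≈ -0.311.
|ε| = 0.31 < 1, so demand is inelastic. A price rise therefore raises total revenue.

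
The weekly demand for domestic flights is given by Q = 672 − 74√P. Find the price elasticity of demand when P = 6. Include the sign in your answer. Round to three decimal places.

At P = 6, Q = 490.738.
dQ/dP = −74/(2√P) = -15.105.
ε = (dQ/dP)(P/Q) = (-15.105)(6/490.738).

-0.185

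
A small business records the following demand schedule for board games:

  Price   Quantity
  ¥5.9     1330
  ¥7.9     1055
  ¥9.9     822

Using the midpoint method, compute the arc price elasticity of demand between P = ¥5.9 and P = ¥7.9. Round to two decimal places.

-0.80

At P = 5.9, Q = 1330; at P = 7.9, Q = 1055.
ΔQ = -275, ΔP = 2.0. Midpoints: P̄ = 6.90, Q̄ = 1192.5.
ε = (ΔQ/ΔP)(P̄/Q̄) = (-275/2.0)(6.90/1192.5).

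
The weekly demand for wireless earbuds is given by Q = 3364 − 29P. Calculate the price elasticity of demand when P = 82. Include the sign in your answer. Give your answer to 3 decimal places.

-2.412

At P = 82, Q = 986.
dQ/dP = −29.
ε = (dQ/dP)(P/Q) = (-29)(82/986).
|ε| > 1, so demand is elastic at this price.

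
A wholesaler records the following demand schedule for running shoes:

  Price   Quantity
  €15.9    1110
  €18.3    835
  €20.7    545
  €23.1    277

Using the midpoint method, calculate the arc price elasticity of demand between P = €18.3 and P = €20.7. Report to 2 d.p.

-3.41

At P = 18.3, Q = 835; at P = 20.7, Q = 545.
ΔQ = -290, ΔP = 2.4. Midpoints: P̄ = 19.50, Q̄ = 690.0.
ε = (ΔQ/ΔP)(P̄/Q̄) = (-290/2.4)(19.50/690.0).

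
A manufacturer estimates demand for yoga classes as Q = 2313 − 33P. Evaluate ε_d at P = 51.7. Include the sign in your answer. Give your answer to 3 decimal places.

At P = 51.7, Q = 606.900.
dQ/dP = −33.
ε = (dQ/dP)(P/Q) = (-33)(51.7/606.900).

-2.811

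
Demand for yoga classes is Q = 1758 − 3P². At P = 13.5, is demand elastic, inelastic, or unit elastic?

inelastic

Q = 1211.250, dQ/dP = -81.
ε = (dQ/dP)(P/Q) ≈ -0.903.
|ε| = 0.90 < 1.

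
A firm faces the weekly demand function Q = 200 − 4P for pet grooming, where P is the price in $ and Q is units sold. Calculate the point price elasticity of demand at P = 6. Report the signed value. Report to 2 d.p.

-0.14

At P = 6, Q = 176.
dQ/dP = −4.
ε = (dQ/dP)(P/Q) = (-4)(6/176).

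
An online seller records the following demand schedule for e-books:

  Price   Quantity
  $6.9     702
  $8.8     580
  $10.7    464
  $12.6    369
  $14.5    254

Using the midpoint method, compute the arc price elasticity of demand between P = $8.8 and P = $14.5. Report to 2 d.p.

-1.60

At P = 8.8, Q = 580; at P = 14.5, Q = 254.
ΔQ = -326, ΔP = 5.7. Midpoints: P̄ = 11.65, Q̄ = 417.0.
ε = (ΔQ/ΔP)(P̄/Q̄) = (-326/5.7)(11.65/417.0).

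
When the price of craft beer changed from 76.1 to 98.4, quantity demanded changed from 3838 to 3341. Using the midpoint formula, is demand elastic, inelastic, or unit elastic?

Arc ε ≈ -0.542.
|ε| = 0.54 < 1.

inelastic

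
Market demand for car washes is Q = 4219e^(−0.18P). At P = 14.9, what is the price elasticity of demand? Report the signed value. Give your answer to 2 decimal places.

At P = 14.9, Q = 288.690.
dQ/dP = −0.18·4219e^(−0.18P) = −0.18Q = -51.964.
ε = (dQ/dP)(P/Q) = (-51.964)(14.9/288.690).

-2.68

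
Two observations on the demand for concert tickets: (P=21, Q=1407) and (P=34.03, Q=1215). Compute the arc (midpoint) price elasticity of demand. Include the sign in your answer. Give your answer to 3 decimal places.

-0.309

ΔQ = 1215 − 1407 = -192; ΔP = 34.03 − 21 = 13.03.
Midpoints: P̄ = 27.52, Q̄ = 1311.0.
ε = (ΔQ/ΔP)(P̄/Q̄) = (-192/13.03)(27.52/1311.0).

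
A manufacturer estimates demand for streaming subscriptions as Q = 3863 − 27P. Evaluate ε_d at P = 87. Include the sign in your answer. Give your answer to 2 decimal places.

-1.55

At P = 87, Q = 1514.
dQ/dP = −27.
ε = (dQ/dP)(P/Q) = (-27)(87/1514).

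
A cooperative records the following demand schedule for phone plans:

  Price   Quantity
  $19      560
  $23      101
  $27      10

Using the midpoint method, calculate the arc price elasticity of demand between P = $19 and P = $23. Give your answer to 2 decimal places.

At P = 19, Q = 560; at P = 23, Q = 101.
ΔQ = -459, ΔP = 4. Midpoints: P̄ = 21.00, Q̄ = 330.5.
ε = (ΔQ/ΔP)(P̄/Q̄) = (-459/4)(21.00/330.5).

-7.29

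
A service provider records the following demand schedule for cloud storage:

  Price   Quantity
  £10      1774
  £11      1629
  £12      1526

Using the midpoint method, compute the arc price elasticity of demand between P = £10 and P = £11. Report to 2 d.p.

-0.89

At P = 10, Q = 1774; at P = 11, Q = 1629.
ΔQ = -145, ΔP = 1. Midpoints: P̄ = 10.50, Q̄ = 1701.5.
ε = (ΔQ/ΔP)(P̄/Q̄) = (-145/1)(10.50/1701.5).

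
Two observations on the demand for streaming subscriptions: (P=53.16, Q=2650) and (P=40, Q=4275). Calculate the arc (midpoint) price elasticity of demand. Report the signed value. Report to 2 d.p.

-1.66

ΔQ = 4275 − 2650 = 1625; ΔP = 40 − 53.16 = -13.16.
Midpoints: P̄ = 46.58, Q̄ = 3462.5.
ε = (ΔQ/ΔP)(P̄/Q̄) = (1625/-13.16)(46.58/3462.5).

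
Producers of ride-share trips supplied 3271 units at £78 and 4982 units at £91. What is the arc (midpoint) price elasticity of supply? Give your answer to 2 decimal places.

2.70

ΔQ = 4982 − 3271 = 1711; ΔP = 91 − 78 = 13.
Midpoints: P̄ = 84.50, Q̄ = 4126.5.
ε_s = (ΔQ/ΔP)(P̄/Q̄) = (1711/13)(84.50/4126.5).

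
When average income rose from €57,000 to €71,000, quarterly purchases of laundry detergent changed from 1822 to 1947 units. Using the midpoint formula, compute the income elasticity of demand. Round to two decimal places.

ΔQ = 125, ΔI = 14000. Midpoints: Ī = 64,000, Q̄ = 1884.5.
ε_I = (ΔQ/ΔI)(Ī/Q̄) = (125/14000)(64000/1884.5).

0.30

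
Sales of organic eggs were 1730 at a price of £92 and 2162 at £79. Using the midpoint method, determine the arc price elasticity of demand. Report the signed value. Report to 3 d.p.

ΔQ = 2162 − 1730 = 432; ΔP = 79 − 92 = -13.
Midpoints: P̄ = 85.50, Q̄ = 1946.0.
ε = (ΔQ/ΔP)(P̄/Q̄) = (432/-13)(85.50/1946.0).

-1.460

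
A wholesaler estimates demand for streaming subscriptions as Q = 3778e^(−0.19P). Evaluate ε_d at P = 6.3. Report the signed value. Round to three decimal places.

At P = 6.3, Q = 1141.331.
dQ/dP = −0.19·3778e^(−0.19P) = −0.19Q = -216.853.
ε = (dQ/dP)(P/Q) = (-216.853)(6.3/1141.331).

-1.197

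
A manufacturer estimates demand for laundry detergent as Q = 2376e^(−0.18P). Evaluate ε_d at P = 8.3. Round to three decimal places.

At P = 8.3, Q = 533.348.
dQ/dP = −0.18·2376e^(−0.18P) = −0.18Q = -96.003.
ε = (dQ/dP)(P/Q) = (-96.003)(8.3/533.348).
|ε| > 1, so demand is elastic at this price.

-1.494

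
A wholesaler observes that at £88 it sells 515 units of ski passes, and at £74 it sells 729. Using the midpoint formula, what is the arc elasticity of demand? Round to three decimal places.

ΔQ = 729 − 515 = 214; ΔP = 74 − 88 = -14.
Midpoints: P̄ = 81.00, Q̄ = 622.0.
ε = (ΔQ/ΔP)(P̄/Q̄) = (214/-14)(81.00/622.0).

-1.991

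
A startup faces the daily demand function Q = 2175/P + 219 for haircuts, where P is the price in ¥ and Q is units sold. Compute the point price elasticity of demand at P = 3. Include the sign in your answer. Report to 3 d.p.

At P = 3, Q = 944.
dQ/dP = −2175/P² = -241.667.
ε = (dQ/dP)(P/Q) = (-241.667)(3/944).
|ε| < 1, so demand is inelastic at this price.

-0.768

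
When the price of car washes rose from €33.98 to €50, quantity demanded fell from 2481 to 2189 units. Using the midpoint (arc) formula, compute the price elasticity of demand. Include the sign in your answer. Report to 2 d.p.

-0.33

ΔQ = 2189 − 2481 = -292; ΔP = 50 − 33.98 = 16.02.
Midpoints: P̄ = 41.99, Q̄ = 2335.0.
ε = (ΔQ/ΔP)(P̄/Q̄) = (-292/16.02)(41.99/2335.0).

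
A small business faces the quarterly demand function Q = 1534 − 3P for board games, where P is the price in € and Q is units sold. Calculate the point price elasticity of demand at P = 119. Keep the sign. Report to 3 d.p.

At P = 119, Q = 1177.
dQ/dP = −3.
ε = (dQ/dP)(P/Q) = (-3)(119/1177).
|ε| < 1, so demand is inelastic at this price.

-0.303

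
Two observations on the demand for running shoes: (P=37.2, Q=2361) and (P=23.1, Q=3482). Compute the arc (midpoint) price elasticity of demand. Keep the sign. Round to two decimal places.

-0.82

ΔQ = 3482 − 2361 = 1121; ΔP = 23.1 − 37.2 = -14.1.
Midpoints: P̄ = 30.15, Q̄ = 2921.5.
ε = (ΔQ/ΔP)(P̄/Q̄) = (1121/-14.1)(30.15/2921.5).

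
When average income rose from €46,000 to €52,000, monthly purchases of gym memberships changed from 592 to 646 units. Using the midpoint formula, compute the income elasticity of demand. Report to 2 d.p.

0.71

ΔQ = 54, ΔI = 6000. Midpoints: Ī = 49,000, Q̄ = 619.0.
ε_I = (ΔQ/ΔI)(Ī/Q̄) = (54/6000)(49000/619.0).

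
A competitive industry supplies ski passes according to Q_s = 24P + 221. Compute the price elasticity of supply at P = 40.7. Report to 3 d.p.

At P = 40.7, Q_s = 1197.80.
dQ_s/dP = 24.
ε_s = (dQ_s/dP)(P/Q_s) = (24)(40.7/1197.80).

0.815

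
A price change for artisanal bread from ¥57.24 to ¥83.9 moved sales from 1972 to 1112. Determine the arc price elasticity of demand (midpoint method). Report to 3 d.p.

-1.476

ΔQ = 1112 − 1972 = -860; ΔP = 83.9 − 57.24 = 26.66.
Midpoints: P̄ = 70.57, Q̄ = 1542.0.
ε = (ΔQ/ΔP)(P̄/Q̄) = (-860/26.66)(70.57/1542.0).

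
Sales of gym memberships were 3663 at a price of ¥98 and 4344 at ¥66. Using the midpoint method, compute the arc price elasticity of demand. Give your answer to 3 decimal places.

ΔQ = 4344 − 3663 = 681; ΔP = 66 − 98 = -32.
Midpoints: P̄ = 82.00, Q̄ = 4003.5.
ε = (ΔQ/ΔP)(P̄/Q̄) = (681/-32)(82.00/4003.5).

-0.436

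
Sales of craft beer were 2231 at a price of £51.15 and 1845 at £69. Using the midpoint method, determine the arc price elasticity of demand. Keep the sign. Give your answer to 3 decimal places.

-0.637

ΔQ = 1845 − 2231 = -386; ΔP = 69 − 51.15 = 17.85.
Midpoints: P̄ = 60.08, Q̄ = 2038.0.
ε = (ΔQ/ΔP)(P̄/Q̄) = (-386/17.85)(60.08/2038.0).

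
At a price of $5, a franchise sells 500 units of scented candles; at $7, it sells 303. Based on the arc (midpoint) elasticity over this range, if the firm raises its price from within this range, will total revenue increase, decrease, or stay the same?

decrease

Arc ε = (-197/2)(6.00/401.5) ≈ -1.472.
|ε| = 1.47 > 1, so demand is elastic. A price rise therefore reduces total revenue.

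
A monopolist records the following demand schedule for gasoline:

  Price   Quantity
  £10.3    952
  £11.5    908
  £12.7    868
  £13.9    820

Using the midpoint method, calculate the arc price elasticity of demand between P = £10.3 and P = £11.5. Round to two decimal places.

-0.43

At P = 10.3, Q = 952; at P = 11.5, Q = 908.
ΔQ = -44, ΔP = 1.2. Midpoints: P̄ = 10.90, Q̄ = 930.0.
ε = (ΔQ/ΔP)(P̄/Q̄) = (-44/1.2)(10.90/930.0).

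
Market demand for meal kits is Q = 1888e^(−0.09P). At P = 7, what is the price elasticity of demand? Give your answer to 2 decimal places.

-0.63

At P = 7, Q = 1005.533.
dQ/dP = −0.09·1888e^(−0.09P) = −0.09Q = -90.498.
ε = (dQ/dP)(P/Q) = (-90.498)(7/1005.533).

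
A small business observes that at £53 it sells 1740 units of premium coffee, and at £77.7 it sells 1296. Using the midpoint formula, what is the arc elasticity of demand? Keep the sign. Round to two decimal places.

-0.77

ΔQ = 1296 − 1740 = -444; ΔP = 77.7 − 53 = 24.7.
Midpoints: P̄ = 65.35, Q̄ = 1518.0.
ε = (ΔQ/ΔP)(P̄/Q̄) = (-444/24.7)(65.35/1518.0).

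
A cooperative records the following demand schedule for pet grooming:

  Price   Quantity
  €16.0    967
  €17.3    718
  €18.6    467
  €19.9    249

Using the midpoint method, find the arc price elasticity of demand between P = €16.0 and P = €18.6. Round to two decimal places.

-4.64

At P = 16.0, Q = 967; at P = 18.6, Q = 467.
ΔQ = -500, ΔP = 2.6. Midpoints: P̄ = 17.30, Q̄ = 717.0.
ε = (ΔQ/ΔP)(P̄/Q̄) = (-500/2.6)(17.30/717.0).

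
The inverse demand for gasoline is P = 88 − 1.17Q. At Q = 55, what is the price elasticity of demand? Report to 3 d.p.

At Q = 55, P = 88 − 1.17(55) = 23.65.
dP/dQ = −1.17, so dQ/dP = 1/(−1.17) = -0.855.
ε = (dQ/dP)(P/Q) = (-0.855)(23.65/55).

-0.368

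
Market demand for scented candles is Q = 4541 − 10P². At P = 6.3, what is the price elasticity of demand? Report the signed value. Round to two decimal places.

-0.19

At P = 6.3, Q = 4144.100.
dQ/dP = −20P = -126.
ε = (dQ/dP)(P/Q) = (-126)(6.3/4144.100).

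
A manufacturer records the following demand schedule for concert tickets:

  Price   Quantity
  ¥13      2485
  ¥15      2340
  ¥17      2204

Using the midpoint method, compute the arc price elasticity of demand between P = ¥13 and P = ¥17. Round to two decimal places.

At P = 13, Q = 2485; at P = 17, Q = 2204.
ΔQ = -281, ΔP = 4. Midpoints: P̄ = 15.00, Q̄ = 2344.5.
ε = (ΔQ/ΔP)(P̄/Q̄) = (-281/4)(15.00/2344.5).

-0.45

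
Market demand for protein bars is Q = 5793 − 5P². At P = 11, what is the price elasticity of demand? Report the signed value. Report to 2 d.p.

At P = 11, Q = 5188.
dQ/dP = −10P = -110.
ε = (dQ/dP)(P/Q) = (-110)(11/5188).

-0.23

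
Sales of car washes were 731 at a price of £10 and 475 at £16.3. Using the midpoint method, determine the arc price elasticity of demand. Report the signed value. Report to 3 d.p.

ΔQ = 475 − 731 = -256; ΔP = 16.3 − 10 = 6.3.
Midpoints: P̄ = 13.15, Q̄ = 603.0.
ε = (ΔQ/ΔP)(P̄/Q̄) = (-256/6.3)(13.15/603.0).

-0.886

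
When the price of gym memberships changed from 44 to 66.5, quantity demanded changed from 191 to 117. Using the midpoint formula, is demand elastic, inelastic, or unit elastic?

elastic

Arc ε ≈ -1.180.
|ε| = 1.18 > 1.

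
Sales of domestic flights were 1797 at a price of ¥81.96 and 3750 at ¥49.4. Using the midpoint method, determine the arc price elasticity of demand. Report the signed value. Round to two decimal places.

-1.42

ΔQ = 3750 − 1797 = 1953; ΔP = 49.4 − 81.96 = -32.56.
Midpoints: P̄ = 65.68, Q̄ = 2773.5.
ε = (ΔQ/ΔP)(P̄/Q̄) = (1953/-32.56)(65.68/2773.5).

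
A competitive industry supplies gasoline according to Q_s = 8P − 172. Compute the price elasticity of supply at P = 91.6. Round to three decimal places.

At P = 91.6, Q_s = 560.80.
dQ_s/dP = 8.
ε_s = (dQ_s/dP)(P/Q_s) = (8)(91.6/560.80).

1.307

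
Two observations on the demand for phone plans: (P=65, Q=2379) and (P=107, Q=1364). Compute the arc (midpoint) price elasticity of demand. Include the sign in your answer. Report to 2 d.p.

ΔQ = 1364 − 2379 = -1015; ΔP = 107 − 65 = 42.
Midpoints: P̄ = 86.00, Q̄ = 1871.5.
ε = (ΔQ/ΔP)(P̄/Q̄) = (-1015/42)(86.00/1871.5).

-1.11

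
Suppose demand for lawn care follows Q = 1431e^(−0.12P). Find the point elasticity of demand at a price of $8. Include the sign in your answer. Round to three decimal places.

At P = 8, Q = 547.920.
dQ/dP = −0.12·1431e^(−0.12P) = −0.12Q = -65.750.
ε = (dQ/dP)(P/Q) = (-65.750)(8/547.920).
|ε| < 1, so demand is inelastic at this price.

-0.960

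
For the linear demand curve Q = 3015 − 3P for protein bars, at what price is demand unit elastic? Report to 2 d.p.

For linear demand Q = a − bP, ε = −bP/(a − bP). |ε| = 1 when bP = a − bP, i.e. P = a/(2b).
P = 3015/(2·3) = 3015/6 = 502.5000.

502.50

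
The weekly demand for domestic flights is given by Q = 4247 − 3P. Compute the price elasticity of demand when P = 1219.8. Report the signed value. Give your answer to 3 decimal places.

-6.228

At P = 1219.8, Q = 587.600.
dQ/dP = −3.
ε = (dQ/dP)(P/Q) = (-3)(1219.8/587.600).
|ε| > 1, so demand is elastic at this price.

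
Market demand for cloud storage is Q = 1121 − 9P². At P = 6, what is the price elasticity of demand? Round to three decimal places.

-0.813

At P = 6, Q = 797.
dQ/dP = −18P = -108.
ε = (dQ/dP)(P/Q) = (-108)(6/797).
|ε| < 1, so demand is inelastic at this price.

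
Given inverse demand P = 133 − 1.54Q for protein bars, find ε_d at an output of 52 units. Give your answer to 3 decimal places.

-0.661

At Q = 52, P = 133 − 1.54(52) = 52.92.
dP/dQ = −1.54, so dQ/dP = 1/(−1.54) = -0.649.
ε = (dQ/dP)(P/Q) = (-0.649)(52.92/52).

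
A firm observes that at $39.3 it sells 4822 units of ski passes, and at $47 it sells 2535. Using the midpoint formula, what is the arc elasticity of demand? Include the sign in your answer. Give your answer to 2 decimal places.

-3.48

ΔQ = 2535 − 4822 = -2287; ΔP = 47 − 39.3 = 7.7.
Midpoints: P̄ = 43.15, Q̄ = 3678.5.
ε = (ΔQ/ΔP)(P̄/Q̄) = (-2287/7.7)(43.15/3678.5).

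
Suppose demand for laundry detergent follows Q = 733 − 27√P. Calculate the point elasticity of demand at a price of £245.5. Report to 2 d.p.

At P = 245.5, Q = 309.952.
dQ/dP = −27/(2√P) = -0.862.
ε = (dQ/dP)(P/Q) = (-0.862)(245.5/309.952).
|ε| < 1, so demand is inelastic at this price.

-0.68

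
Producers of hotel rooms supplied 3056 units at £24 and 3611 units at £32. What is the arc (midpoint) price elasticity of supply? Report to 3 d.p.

ΔQ = 3611 − 3056 = 555; ΔP = 32 − 24 = 8.
Midpoints: P̄ = 28.00, Q̄ = 3333.5.
ε_s = (ΔQ/ΔP)(P̄/Q̄) = (555/8)(28.00/3333.5).

0.583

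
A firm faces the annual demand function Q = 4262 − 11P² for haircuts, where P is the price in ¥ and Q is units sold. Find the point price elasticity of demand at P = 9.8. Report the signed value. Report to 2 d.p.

At P = 9.8, Q = 3205.560.
dQ/dP = −22P = -215.600.
ε = (dQ/dP)(P/Q) = (-215.600)(9.8/3205.560).

-0.66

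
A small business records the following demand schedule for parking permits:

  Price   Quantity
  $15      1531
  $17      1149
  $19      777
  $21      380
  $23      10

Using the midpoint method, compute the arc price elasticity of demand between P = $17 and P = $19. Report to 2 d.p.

-3.48

At P = 17, Q = 1149; at P = 19, Q = 777.
ΔQ = -372, ΔP = 2. Midpoints: P̄ = 18.00, Q̄ = 963.0.
ε = (ΔQ/ΔP)(P̄/Q̄) = (-372/2)(18.00/963.0).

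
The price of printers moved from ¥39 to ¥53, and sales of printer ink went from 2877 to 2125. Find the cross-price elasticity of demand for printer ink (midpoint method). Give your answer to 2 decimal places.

-0.99

ΔQ_x = 2125 − 2877 = -752; ΔP_y = 53 − 39 = 14.
Midpoints: P̄_y = 46.00, Q̄_x = 2501.0.
ε_xy = (ΔQ_x/ΔP_y)(P̄_y/Q̄_x) = (-752/14)(46.00/2501.0).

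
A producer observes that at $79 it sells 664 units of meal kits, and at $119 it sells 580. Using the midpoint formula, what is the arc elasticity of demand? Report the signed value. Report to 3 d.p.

-0.334

ΔQ = 580 − 664 = -84; ΔP = 119 − 79 = 40.
Midpoints: P̄ = 99.00, Q̄ = 622.0.
ε = (ΔQ/ΔP)(P̄/Q̄) = (-84/40)(99.00/622.0).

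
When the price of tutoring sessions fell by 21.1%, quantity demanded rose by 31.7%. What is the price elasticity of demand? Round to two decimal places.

-1.50

ε = %ΔQ / %ΔP = (31.7)/(-21.1) = -1.502.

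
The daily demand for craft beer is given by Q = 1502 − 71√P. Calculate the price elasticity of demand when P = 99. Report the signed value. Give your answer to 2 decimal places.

-0.44

At P = 99, Q = 795.559.
dQ/dP = −71/(2√P) = -3.568.
ε = (dQ/dP)(P/Q) = (-3.568)(99/795.559).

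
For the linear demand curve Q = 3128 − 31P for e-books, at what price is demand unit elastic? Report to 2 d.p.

50.45

For linear demand Q = a − bP, ε = −bP/(a − bP). |ε| = 1 when bP = a − bP, i.e. P = a/(2b).
P = 3128/(2·31) = 3128/62 = 50.4516.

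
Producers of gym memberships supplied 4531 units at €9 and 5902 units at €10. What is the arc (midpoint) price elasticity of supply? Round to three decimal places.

ΔQ = 5902 − 4531 = 1371; ΔP = 10 − 9 = 1.
Midpoints: P̄ = 9.50, Q̄ = 5216.5.
ε_s = (ΔQ/ΔP)(P̄/Q̄) = (1371/1)(9.50/5216.5).

2.497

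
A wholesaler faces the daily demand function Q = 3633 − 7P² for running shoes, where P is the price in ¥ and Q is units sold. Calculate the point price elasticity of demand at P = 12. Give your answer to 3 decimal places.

-0.768

At P = 12, Q = 2625.
dQ/dP = −14P = -168.
ε = (dQ/dP)(P/Q) = (-168)(12/2625).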